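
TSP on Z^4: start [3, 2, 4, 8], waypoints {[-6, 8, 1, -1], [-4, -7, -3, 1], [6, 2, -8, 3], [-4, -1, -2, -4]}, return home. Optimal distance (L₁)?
102
(one optimal route: (3, 2, 4, 8) → (-6, 8, 1, -1) → (-4, -1, -2, -4) → (-4, -7, -3, 1) → (6, 2, -8, 3) → (3, 2, 4, 8))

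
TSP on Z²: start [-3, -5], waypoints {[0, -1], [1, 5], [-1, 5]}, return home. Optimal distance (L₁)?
28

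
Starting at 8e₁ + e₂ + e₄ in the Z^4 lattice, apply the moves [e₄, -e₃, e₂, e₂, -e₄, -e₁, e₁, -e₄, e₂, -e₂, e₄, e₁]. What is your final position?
(9, 3, -1, 1)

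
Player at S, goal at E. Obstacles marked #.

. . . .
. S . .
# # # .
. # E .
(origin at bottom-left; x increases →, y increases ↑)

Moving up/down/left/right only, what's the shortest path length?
5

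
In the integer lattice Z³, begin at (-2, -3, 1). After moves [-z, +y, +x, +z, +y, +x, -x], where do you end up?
(-1, -1, 1)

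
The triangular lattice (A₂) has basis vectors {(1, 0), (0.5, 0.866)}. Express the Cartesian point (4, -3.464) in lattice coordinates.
6b₁ - 4b₂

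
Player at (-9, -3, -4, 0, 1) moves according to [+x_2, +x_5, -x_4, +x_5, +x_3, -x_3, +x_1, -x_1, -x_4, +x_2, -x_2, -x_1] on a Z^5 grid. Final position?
(-10, -2, -4, -2, 3)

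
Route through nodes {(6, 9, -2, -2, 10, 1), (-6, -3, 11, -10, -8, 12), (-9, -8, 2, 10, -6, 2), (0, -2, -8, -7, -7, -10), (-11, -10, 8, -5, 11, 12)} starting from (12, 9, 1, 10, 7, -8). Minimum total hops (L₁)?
232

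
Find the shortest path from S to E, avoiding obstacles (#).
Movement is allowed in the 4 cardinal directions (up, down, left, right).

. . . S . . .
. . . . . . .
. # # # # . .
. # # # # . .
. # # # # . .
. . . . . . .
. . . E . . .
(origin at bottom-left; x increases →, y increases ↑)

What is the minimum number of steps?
10
(one shortest path: (3, 6) → (4, 6) → (5, 6) → (5, 5) → (5, 4) → (5, 3) → (5, 2) → (5, 1) → (4, 1) → (3, 1) → (3, 0))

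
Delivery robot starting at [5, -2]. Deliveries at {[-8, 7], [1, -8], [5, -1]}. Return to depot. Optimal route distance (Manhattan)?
56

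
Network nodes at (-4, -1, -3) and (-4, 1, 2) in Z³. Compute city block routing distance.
7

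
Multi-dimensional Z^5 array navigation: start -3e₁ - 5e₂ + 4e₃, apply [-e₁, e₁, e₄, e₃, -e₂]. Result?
(-3, -6, 5, 1, 0)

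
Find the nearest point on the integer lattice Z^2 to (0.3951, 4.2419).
(0, 4)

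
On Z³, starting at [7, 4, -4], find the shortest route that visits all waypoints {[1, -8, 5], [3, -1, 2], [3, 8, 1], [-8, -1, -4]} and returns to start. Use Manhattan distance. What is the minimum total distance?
80
(one optimal route: (7, 4, -4) → (3, 8, 1) → (3, -1, 2) → (1, -8, 5) → (-8, -1, -4) → (7, 4, -4))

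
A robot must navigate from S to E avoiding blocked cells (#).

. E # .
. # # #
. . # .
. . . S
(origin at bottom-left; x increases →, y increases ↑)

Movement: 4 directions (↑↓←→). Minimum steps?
7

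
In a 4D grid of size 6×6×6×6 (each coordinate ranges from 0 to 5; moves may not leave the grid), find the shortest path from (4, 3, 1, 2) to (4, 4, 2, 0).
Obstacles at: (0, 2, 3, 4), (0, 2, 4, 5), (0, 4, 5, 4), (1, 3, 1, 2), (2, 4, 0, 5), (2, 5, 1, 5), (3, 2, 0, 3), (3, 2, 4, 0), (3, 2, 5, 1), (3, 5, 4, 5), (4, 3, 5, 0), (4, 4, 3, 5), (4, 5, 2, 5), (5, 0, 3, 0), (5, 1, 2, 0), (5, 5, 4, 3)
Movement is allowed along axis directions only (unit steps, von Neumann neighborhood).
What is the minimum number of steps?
4
(one shortest path: (4, 3, 1, 2) → (4, 4, 1, 2) → (4, 4, 2, 2) → (4, 4, 2, 1) → (4, 4, 2, 0))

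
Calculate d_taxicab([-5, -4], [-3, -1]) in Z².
5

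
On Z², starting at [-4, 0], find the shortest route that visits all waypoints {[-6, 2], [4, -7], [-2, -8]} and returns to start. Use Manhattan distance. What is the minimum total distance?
40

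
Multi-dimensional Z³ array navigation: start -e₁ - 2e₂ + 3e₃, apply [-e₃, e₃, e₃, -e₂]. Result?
(-1, -3, 4)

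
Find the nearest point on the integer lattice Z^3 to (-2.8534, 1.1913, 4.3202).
(-3, 1, 4)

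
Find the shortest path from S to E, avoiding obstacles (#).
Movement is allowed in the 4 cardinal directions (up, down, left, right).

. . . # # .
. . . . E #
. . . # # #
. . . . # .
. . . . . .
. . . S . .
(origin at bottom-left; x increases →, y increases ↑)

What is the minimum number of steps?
7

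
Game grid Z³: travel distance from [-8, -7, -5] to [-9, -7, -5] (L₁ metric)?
1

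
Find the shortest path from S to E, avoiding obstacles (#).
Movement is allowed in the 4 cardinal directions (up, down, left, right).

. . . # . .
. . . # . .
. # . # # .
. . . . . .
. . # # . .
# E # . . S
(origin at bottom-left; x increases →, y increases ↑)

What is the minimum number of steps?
8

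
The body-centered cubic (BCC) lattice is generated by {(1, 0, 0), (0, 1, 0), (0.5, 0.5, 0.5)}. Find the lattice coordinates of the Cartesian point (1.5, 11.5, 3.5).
-2b₁ + 8b₂ + 7b₃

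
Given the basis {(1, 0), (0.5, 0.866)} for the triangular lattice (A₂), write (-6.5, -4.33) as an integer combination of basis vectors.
-4b₁ - 5b₂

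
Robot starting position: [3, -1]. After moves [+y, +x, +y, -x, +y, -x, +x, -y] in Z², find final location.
(3, 1)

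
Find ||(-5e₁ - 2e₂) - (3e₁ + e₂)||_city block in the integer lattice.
11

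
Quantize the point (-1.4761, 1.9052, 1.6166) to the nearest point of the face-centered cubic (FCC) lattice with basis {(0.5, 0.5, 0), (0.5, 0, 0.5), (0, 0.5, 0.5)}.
(-1.5, 2, 1.5)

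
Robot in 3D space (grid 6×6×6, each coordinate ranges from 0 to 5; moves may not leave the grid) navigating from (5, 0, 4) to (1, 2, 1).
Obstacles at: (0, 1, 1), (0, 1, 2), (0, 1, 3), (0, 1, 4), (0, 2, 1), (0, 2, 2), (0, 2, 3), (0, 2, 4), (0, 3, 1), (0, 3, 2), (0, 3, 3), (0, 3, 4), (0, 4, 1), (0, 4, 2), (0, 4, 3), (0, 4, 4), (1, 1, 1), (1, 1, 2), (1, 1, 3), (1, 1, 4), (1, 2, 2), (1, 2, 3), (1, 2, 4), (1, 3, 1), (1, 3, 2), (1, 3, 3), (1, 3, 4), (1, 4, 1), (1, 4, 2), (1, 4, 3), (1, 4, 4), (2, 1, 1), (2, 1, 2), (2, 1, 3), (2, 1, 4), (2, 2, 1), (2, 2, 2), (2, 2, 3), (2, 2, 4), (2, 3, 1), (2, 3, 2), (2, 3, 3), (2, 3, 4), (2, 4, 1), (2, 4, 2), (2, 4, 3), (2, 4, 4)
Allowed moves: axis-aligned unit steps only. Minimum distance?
11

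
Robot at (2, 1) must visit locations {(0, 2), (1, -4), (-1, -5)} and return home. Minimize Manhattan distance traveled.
20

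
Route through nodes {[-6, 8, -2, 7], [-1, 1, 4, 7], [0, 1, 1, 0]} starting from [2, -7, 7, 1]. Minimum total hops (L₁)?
46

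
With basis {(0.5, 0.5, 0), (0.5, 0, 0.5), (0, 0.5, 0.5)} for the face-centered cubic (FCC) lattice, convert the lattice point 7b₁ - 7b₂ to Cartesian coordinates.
(0, 3.5, -3.5)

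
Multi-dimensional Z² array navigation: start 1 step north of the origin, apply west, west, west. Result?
(-3, 1)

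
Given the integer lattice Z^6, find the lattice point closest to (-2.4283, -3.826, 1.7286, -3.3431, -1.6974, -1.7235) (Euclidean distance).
(-2, -4, 2, -3, -2, -2)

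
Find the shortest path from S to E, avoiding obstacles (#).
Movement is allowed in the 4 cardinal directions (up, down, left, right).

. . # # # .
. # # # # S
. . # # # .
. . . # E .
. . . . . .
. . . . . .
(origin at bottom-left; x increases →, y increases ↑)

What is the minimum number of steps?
3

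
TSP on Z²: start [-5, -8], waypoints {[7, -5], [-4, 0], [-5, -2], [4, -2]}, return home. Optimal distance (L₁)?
40
(one optimal route: (-5, -8) → (7, -5) → (4, -2) → (-4, 0) → (-5, -2) → (-5, -8))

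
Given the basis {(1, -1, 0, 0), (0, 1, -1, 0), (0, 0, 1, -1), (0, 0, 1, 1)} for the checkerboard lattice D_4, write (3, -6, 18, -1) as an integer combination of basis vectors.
3b₁ - 3b₂ + 8b₃ + 7b₄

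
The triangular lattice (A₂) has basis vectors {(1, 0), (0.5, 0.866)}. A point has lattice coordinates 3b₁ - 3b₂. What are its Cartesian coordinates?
(1.5, -2.598)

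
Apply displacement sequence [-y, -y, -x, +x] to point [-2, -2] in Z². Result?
(-2, -4)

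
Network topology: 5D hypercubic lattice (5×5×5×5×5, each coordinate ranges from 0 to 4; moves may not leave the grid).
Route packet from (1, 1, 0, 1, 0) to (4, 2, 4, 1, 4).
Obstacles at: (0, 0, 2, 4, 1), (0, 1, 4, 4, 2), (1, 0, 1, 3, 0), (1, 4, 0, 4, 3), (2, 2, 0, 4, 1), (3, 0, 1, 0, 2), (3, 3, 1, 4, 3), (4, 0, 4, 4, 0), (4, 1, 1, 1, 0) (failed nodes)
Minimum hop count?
12
(one shortest path: (1, 1, 0, 1, 0) → (2, 1, 0, 1, 0) → (3, 1, 0, 1, 0) → (4, 1, 0, 1, 0) → (4, 2, 0, 1, 0) → (4, 2, 1, 1, 0) → (4, 2, 2, 1, 0) → (4, 2, 3, 1, 0) → (4, 2, 4, 1, 0) → (4, 2, 4, 1, 1) → (4, 2, 4, 1, 2) → (4, 2, 4, 1, 3) → (4, 2, 4, 1, 4))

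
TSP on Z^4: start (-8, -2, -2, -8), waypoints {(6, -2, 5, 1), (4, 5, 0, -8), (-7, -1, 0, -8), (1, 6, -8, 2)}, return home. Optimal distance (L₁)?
100
(one optimal route: (-8, -2, -2, -8) → (6, -2, 5, 1) → (1, 6, -8, 2) → (4, 5, 0, -8) → (-7, -1, 0, -8) → (-8, -2, -2, -8))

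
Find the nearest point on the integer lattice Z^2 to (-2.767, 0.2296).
(-3, 0)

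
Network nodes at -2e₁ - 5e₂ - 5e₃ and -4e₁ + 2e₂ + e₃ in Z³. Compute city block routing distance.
15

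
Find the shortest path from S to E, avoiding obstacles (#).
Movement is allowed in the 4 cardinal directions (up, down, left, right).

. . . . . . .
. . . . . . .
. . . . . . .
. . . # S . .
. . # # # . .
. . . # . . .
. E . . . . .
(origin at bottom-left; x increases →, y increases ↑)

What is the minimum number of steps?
8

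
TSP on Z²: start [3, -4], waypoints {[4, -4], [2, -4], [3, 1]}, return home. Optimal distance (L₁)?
14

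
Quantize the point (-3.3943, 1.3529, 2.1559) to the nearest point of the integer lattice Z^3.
(-3, 1, 2)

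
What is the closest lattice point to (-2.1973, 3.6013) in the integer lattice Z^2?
(-2, 4)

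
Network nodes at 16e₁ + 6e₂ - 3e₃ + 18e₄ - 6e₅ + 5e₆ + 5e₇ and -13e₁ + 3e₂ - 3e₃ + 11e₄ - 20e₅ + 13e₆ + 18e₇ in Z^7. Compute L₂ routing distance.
36.4417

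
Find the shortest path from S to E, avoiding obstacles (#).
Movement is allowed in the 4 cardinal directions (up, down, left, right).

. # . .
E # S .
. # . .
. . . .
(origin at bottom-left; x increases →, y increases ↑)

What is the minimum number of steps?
6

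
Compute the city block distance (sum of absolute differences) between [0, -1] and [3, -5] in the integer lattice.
7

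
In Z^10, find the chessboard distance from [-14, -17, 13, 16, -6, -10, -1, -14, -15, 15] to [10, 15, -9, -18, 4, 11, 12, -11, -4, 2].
34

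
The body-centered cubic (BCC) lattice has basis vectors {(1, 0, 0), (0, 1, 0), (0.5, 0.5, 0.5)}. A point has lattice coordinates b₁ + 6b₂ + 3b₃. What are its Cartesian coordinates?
(2.5, 7.5, 1.5)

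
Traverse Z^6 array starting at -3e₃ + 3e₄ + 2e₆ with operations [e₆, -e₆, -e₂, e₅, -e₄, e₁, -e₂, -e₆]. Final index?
(1, -2, -3, 2, 1, 1)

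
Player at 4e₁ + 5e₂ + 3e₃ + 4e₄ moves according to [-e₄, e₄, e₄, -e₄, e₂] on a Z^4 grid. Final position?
(4, 6, 3, 4)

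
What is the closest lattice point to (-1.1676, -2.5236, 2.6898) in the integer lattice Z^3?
(-1, -3, 3)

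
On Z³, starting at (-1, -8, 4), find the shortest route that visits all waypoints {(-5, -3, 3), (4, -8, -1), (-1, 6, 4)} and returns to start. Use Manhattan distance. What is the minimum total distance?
56
(one optimal route: (-1, -8, 4) → (4, -8, -1) → (-5, -3, 3) → (-1, 6, 4) → (-1, -8, 4))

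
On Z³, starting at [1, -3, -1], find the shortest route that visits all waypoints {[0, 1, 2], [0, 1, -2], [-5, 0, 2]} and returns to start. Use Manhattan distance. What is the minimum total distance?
28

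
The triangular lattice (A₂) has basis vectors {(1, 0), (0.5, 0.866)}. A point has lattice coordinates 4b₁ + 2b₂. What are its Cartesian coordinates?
(5, 1.732)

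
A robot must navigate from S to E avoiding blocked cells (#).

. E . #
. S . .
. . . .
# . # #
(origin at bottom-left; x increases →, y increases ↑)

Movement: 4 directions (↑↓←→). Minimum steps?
1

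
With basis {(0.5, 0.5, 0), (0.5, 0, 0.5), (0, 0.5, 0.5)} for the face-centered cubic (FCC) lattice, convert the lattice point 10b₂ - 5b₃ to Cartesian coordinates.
(5, -2.5, 2.5)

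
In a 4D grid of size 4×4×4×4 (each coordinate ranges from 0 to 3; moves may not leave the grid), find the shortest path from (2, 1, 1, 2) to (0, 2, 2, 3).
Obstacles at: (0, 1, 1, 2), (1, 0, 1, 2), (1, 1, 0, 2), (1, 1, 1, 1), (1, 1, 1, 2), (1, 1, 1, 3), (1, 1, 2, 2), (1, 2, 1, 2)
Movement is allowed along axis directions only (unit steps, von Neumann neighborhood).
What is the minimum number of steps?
5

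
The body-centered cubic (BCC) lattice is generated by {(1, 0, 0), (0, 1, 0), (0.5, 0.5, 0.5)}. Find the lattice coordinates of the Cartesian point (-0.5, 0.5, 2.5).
-3b₁ - 2b₂ + 5b₃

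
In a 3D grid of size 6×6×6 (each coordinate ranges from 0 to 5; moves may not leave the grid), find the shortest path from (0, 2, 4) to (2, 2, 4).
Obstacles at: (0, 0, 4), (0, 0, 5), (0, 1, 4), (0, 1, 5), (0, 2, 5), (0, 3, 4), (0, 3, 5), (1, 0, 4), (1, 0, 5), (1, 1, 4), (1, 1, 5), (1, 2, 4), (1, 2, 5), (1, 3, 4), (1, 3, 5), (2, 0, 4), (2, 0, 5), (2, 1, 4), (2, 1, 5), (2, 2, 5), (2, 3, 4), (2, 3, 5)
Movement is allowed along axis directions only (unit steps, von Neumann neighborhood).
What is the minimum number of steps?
4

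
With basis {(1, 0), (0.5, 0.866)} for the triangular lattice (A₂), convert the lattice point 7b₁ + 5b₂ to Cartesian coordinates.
(9.5, 4.33)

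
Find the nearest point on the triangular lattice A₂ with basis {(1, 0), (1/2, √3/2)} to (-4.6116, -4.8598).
(-5, -5.196)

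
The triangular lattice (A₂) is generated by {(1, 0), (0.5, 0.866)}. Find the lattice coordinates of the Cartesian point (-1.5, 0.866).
-2b₁ + b₂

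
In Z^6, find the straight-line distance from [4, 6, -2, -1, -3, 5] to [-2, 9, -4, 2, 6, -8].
17.5499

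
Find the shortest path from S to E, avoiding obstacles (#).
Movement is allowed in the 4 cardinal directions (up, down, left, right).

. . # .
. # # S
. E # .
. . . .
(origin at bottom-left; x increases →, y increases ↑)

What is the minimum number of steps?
5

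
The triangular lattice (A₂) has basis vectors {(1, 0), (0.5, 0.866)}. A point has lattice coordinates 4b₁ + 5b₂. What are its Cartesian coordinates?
(6.5, 4.33)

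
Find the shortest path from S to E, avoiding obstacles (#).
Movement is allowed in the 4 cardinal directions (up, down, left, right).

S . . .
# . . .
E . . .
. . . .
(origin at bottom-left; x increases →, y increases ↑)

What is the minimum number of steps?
4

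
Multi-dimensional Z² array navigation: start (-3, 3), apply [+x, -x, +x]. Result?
(-2, 3)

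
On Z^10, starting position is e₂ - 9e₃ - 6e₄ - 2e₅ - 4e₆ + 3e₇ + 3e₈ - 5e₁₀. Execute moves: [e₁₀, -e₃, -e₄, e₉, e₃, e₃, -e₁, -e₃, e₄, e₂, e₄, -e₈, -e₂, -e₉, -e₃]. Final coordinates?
(-1, 1, -10, -5, -2, -4, 3, 2, 0, -4)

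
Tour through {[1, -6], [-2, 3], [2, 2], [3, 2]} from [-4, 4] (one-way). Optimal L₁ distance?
19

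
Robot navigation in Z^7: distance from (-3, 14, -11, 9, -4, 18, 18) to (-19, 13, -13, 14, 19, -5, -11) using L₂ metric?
46.744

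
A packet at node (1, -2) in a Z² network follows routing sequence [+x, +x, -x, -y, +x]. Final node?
(3, -3)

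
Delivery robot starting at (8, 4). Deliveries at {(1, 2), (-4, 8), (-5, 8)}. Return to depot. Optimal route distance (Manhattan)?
38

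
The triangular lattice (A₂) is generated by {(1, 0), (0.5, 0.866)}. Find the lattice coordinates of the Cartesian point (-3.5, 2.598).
-5b₁ + 3b₂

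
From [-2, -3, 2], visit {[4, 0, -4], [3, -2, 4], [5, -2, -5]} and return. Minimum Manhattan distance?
38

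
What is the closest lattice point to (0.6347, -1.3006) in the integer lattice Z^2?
(1, -1)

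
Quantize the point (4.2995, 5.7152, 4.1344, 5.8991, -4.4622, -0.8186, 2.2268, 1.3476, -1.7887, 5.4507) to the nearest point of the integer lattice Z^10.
(4, 6, 4, 6, -4, -1, 2, 1, -2, 5)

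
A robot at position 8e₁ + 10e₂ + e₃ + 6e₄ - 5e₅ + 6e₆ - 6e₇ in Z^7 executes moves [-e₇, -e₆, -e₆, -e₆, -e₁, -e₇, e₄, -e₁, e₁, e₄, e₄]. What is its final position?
(7, 10, 1, 9, -5, 3, -8)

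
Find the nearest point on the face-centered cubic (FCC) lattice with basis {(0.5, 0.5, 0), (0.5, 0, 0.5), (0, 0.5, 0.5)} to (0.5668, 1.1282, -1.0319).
(0.5, 1.5, -1)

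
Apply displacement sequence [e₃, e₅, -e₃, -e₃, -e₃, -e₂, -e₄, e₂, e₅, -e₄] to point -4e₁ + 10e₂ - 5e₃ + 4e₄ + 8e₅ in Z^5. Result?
(-4, 10, -7, 2, 10)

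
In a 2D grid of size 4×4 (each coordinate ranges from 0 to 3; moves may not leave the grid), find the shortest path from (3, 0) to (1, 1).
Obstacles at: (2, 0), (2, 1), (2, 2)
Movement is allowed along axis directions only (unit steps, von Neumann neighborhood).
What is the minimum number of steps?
7
(one shortest path: (3, 0) → (3, 1) → (3, 2) → (3, 3) → (2, 3) → (1, 3) → (1, 2) → (1, 1))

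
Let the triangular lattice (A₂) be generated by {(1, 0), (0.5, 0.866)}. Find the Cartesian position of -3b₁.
(-3, 0)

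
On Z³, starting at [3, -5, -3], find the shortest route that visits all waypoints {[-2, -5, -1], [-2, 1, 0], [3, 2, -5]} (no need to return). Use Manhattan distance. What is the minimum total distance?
25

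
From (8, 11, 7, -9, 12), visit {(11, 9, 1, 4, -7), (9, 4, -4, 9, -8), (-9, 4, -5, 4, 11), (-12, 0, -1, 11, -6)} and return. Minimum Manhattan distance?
178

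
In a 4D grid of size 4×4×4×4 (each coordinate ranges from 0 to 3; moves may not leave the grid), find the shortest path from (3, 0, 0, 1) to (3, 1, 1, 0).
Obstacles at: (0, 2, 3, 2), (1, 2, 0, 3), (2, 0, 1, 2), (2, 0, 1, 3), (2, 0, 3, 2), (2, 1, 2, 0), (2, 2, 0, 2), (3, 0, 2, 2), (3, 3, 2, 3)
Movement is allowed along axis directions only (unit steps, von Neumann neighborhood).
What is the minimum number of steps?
3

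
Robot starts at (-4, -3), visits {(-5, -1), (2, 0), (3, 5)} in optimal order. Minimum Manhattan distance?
17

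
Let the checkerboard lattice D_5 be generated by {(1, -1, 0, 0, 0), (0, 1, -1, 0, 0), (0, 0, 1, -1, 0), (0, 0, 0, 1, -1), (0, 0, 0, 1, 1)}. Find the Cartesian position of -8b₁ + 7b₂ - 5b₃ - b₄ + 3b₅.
(-8, 15, -12, 7, 4)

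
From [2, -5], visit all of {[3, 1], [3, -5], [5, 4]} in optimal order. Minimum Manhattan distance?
12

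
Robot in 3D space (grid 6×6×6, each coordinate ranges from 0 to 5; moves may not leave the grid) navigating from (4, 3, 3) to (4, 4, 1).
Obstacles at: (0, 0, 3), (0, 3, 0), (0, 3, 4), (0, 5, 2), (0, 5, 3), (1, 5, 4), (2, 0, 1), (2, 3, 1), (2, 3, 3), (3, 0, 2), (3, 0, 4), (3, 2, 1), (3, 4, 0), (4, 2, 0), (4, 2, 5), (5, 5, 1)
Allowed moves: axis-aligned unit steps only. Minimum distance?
3
(one shortest path: (4, 3, 3) → (4, 4, 3) → (4, 4, 2) → (4, 4, 1))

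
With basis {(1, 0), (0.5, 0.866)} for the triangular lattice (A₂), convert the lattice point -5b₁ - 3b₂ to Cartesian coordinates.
(-6.5, -2.598)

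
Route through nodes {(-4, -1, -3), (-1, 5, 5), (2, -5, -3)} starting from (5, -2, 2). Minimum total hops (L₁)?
38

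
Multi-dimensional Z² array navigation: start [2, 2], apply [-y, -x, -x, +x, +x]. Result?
(2, 1)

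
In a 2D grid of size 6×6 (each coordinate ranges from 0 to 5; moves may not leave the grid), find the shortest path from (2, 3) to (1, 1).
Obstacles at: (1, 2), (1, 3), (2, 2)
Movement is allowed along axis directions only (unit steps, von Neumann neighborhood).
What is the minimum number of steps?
5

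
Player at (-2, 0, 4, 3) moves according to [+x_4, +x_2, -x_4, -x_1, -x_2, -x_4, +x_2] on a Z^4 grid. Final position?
(-3, 1, 4, 2)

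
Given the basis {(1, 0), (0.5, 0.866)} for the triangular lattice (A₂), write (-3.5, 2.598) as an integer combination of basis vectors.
-5b₁ + 3b₂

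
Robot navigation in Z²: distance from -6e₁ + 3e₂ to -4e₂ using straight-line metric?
9.21954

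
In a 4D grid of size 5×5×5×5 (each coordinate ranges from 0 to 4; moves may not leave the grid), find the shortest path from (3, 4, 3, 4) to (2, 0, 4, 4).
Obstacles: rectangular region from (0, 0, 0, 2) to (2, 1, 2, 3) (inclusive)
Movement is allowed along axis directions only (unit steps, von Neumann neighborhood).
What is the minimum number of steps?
6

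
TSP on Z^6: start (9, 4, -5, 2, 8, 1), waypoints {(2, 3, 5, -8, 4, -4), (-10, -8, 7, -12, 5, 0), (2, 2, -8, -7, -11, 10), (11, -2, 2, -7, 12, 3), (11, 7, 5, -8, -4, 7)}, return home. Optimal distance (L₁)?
230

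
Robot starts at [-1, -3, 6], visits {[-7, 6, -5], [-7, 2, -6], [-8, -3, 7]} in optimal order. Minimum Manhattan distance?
32
(one optimal route: (-1, -3, 6) → (-8, -3, 7) → (-7, 2, -6) → (-7, 6, -5))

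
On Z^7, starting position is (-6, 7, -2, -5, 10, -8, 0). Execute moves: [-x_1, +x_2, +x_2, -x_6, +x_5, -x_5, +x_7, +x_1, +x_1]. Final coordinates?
(-5, 9, -2, -5, 10, -9, 1)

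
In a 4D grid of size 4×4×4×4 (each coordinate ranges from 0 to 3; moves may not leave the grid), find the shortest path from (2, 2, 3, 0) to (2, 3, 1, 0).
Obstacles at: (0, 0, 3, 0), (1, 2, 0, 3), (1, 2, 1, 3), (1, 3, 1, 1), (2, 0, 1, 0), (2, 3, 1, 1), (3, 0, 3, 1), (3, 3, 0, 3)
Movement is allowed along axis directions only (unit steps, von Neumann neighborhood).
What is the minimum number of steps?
3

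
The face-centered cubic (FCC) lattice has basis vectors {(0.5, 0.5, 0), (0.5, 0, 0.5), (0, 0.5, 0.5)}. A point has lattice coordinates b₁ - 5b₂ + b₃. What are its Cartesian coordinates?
(-2, 1, -2)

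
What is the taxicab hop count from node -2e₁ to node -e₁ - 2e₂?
3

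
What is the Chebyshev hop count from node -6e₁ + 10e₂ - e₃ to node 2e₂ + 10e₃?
11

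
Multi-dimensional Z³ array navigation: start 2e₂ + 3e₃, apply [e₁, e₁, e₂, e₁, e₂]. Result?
(3, 4, 3)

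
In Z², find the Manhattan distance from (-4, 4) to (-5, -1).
6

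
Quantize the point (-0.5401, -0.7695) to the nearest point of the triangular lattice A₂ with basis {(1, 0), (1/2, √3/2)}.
(-0.5, -0.866)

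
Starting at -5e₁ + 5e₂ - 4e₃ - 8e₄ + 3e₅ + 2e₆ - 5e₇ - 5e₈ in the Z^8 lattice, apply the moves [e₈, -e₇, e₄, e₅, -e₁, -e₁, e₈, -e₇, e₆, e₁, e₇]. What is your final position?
(-6, 5, -4, -7, 4, 3, -6, -3)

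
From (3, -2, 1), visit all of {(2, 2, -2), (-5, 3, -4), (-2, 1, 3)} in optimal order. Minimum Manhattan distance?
30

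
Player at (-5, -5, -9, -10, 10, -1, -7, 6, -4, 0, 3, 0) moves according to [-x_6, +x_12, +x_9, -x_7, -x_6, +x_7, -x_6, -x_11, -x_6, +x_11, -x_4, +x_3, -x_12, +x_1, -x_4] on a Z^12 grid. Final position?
(-4, -5, -8, -12, 10, -5, -7, 6, -3, 0, 3, 0)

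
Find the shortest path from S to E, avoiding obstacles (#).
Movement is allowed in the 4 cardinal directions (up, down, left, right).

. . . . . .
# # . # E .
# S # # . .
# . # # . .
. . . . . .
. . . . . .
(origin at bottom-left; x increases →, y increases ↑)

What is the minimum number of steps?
8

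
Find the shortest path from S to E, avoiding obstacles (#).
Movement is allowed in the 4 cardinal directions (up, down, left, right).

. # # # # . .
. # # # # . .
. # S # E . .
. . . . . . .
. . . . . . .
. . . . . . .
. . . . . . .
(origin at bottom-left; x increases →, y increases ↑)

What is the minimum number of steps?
4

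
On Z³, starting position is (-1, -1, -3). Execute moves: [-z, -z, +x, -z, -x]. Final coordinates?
(-1, -1, -6)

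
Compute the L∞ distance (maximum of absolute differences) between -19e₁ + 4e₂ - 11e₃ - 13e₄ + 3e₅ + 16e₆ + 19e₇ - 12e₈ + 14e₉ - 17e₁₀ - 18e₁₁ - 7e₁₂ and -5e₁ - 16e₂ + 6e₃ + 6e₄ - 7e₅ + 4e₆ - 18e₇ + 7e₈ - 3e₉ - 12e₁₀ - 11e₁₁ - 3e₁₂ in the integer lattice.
37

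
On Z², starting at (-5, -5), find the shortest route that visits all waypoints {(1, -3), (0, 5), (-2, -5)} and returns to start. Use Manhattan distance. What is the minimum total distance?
32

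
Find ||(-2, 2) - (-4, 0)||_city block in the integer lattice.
4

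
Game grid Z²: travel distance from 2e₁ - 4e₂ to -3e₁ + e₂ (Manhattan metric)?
10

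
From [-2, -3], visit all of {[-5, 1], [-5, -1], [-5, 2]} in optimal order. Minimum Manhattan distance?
8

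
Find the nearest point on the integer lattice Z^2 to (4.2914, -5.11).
(4, -5)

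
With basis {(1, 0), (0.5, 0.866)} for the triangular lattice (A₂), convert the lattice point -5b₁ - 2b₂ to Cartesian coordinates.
(-6, -1.732)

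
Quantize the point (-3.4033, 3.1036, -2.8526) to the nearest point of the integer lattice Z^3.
(-3, 3, -3)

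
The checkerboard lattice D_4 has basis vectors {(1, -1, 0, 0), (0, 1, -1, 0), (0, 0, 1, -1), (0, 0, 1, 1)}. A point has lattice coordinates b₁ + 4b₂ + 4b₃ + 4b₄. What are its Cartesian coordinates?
(1, 3, 4, 0)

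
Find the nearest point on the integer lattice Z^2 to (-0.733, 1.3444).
(-1, 1)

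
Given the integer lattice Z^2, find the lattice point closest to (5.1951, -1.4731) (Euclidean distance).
(5, -1)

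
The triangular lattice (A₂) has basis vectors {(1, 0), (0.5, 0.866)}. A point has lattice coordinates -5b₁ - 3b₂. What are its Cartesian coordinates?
(-6.5, -2.598)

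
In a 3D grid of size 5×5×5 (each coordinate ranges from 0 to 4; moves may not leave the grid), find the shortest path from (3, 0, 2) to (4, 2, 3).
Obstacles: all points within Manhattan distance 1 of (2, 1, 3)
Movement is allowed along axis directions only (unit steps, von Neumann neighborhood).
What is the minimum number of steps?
4
(one shortest path: (3, 0, 2) → (4, 0, 2) → (4, 1, 2) → (4, 2, 2) → (4, 2, 3))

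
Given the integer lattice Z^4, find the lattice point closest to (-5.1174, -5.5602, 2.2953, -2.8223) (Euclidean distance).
(-5, -6, 2, -3)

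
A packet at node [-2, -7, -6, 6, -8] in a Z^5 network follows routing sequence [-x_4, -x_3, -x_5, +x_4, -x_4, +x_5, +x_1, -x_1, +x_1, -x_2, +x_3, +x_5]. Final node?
(-1, -8, -6, 5, -7)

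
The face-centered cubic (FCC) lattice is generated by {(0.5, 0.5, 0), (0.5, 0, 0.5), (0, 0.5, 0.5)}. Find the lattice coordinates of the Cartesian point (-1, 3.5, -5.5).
8b₁ - 10b₂ - b₃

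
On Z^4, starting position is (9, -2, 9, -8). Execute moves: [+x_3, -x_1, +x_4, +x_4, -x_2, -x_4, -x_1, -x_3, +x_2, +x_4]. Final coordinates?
(7, -2, 9, -6)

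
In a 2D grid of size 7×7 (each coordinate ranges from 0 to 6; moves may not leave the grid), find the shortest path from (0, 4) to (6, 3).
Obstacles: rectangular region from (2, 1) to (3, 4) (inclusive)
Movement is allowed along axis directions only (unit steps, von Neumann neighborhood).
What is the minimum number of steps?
9
(one shortest path: (0, 4) → (1, 4) → (1, 5) → (2, 5) → (3, 5) → (4, 5) → (5, 5) → (6, 5) → (6, 4) → (6, 3))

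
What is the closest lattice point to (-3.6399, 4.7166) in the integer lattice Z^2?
(-4, 5)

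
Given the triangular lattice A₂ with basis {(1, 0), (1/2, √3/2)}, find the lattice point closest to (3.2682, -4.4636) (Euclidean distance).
(3.5, -4.33)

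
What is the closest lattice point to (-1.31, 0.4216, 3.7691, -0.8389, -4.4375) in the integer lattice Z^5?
(-1, 0, 4, -1, -4)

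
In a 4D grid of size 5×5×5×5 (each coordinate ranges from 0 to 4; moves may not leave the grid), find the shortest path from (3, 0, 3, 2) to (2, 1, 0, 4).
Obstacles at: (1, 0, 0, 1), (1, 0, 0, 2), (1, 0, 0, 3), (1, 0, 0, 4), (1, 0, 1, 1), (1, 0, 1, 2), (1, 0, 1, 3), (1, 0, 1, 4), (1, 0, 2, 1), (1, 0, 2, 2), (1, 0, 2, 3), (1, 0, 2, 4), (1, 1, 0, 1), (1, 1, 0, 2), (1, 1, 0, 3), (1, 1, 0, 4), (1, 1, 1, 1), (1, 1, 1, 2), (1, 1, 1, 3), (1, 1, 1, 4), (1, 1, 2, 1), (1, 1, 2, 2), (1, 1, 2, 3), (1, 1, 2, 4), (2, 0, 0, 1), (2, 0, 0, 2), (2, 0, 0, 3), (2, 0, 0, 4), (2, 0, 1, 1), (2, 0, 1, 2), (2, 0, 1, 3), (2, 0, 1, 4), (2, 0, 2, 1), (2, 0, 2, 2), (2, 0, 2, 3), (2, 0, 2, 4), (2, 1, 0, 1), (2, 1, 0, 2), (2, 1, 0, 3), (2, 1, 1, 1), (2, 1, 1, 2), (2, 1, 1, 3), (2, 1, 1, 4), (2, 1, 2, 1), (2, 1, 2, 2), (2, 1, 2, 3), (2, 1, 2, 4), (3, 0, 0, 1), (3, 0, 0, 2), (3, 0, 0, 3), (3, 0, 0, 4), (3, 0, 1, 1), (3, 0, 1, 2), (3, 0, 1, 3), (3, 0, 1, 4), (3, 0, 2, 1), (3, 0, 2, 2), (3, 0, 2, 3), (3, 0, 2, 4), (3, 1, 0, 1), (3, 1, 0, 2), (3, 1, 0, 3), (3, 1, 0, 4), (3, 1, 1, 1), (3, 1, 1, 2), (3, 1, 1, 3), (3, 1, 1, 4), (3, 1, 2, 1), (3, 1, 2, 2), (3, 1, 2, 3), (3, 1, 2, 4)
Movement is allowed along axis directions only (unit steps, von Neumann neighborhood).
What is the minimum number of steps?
9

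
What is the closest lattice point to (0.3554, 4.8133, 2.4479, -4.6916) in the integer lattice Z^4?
(0, 5, 2, -5)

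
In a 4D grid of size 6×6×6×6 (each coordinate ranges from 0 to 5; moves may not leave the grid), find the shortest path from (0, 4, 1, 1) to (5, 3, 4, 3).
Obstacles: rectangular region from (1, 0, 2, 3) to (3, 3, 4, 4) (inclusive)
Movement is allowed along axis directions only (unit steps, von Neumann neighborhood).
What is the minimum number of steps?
11
(one shortest path: (0, 4, 1, 1) → (1, 4, 1, 1) → (2, 4, 1, 1) → (3, 4, 1, 1) → (4, 4, 1, 1) → (5, 4, 1, 1) → (5, 3, 1, 1) → (5, 3, 2, 1) → (5, 3, 3, 1) → (5, 3, 4, 1) → (5, 3, 4, 2) → (5, 3, 4, 3))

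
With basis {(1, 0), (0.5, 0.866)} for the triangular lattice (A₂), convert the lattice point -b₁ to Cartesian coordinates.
(-1, 0)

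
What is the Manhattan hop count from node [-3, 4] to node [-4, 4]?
1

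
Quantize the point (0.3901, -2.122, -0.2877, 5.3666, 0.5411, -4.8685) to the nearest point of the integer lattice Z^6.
(0, -2, 0, 5, 1, -5)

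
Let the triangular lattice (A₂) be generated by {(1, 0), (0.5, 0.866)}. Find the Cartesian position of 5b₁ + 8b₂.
(9, 6.928)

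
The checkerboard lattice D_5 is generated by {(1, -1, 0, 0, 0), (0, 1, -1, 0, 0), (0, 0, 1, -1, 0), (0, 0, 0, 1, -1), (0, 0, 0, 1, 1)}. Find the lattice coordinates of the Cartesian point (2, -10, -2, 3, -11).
2b₁ - 8b₂ - 10b₃ + 2b₄ - 9b₅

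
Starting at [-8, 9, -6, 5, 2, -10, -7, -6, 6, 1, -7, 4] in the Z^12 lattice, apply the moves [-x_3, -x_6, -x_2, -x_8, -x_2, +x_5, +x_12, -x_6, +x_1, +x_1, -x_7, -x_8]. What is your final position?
(-6, 7, -7, 5, 3, -12, -8, -8, 6, 1, -7, 5)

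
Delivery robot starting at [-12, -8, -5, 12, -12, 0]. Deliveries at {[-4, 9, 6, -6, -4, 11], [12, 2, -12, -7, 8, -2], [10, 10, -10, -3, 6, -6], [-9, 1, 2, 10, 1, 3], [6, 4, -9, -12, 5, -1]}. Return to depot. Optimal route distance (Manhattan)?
262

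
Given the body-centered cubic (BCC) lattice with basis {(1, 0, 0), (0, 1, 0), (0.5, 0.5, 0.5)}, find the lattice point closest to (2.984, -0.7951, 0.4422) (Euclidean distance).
(3, -1, 0)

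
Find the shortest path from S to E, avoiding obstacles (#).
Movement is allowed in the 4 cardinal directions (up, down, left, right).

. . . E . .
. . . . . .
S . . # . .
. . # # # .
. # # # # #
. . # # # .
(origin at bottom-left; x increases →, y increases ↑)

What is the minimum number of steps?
5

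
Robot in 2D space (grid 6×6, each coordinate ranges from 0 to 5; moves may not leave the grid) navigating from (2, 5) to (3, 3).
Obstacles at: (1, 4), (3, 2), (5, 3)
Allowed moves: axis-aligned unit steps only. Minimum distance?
3
(one shortest path: (2, 5) → (3, 5) → (3, 4) → (3, 3))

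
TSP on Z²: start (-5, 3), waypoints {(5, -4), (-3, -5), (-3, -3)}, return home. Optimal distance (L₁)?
36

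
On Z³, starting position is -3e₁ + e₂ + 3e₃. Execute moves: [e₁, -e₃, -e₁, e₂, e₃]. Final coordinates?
(-3, 2, 3)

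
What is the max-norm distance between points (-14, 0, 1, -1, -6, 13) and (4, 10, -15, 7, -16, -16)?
29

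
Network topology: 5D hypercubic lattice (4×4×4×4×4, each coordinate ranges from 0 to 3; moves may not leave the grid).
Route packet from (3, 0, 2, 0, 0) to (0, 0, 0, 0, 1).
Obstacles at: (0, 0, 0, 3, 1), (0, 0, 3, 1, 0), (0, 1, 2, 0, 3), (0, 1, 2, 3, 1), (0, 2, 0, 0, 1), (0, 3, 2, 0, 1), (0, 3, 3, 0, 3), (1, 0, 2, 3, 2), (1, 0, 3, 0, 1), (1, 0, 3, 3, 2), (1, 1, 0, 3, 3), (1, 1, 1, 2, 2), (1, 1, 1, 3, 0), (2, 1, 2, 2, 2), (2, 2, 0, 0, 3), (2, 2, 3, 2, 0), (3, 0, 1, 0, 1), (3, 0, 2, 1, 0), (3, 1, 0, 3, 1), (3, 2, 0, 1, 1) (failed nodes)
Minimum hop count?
6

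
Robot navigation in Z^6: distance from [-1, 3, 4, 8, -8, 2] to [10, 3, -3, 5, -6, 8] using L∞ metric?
11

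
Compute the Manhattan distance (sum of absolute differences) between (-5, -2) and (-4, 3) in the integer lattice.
6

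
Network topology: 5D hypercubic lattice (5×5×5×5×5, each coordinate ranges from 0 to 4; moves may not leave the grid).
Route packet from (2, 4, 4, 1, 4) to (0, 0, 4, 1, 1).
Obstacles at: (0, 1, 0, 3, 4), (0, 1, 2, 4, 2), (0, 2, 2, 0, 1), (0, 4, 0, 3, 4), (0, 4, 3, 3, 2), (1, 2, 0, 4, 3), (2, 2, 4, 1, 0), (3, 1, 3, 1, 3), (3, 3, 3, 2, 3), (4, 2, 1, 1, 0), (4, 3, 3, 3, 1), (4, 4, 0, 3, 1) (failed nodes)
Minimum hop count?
9
(one shortest path: (2, 4, 4, 1, 4) → (1, 4, 4, 1, 4) → (0, 4, 4, 1, 4) → (0, 3, 4, 1, 4) → (0, 2, 4, 1, 4) → (0, 1, 4, 1, 4) → (0, 0, 4, 1, 4) → (0, 0, 4, 1, 3) → (0, 0, 4, 1, 2) → (0, 0, 4, 1, 1))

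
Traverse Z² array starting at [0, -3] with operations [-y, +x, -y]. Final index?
(1, -5)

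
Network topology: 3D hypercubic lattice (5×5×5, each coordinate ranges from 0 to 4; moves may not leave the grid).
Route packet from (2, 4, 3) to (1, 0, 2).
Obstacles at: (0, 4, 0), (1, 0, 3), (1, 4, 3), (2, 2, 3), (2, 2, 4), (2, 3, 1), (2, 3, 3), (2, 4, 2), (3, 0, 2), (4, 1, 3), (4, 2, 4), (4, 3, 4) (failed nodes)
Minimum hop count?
8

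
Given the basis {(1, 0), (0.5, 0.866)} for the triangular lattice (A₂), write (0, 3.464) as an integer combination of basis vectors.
-2b₁ + 4b₂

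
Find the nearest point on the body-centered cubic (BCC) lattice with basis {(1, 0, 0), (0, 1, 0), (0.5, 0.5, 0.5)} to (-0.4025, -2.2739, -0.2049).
(-0.5, -2.5, -0.5)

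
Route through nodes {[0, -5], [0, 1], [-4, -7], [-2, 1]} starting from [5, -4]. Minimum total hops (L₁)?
24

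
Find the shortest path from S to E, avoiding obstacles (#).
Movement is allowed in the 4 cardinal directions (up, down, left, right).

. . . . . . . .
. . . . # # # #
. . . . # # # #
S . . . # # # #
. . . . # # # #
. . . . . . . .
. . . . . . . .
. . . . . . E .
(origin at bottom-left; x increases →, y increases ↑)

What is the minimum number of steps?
10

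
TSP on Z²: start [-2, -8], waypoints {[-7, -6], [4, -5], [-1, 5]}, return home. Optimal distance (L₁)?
48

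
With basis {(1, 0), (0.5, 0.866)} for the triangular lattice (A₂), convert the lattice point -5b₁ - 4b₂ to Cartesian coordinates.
(-7, -3.464)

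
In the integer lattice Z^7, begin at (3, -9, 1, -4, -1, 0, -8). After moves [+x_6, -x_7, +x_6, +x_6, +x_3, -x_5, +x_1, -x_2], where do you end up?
(4, -10, 2, -4, -2, 3, -9)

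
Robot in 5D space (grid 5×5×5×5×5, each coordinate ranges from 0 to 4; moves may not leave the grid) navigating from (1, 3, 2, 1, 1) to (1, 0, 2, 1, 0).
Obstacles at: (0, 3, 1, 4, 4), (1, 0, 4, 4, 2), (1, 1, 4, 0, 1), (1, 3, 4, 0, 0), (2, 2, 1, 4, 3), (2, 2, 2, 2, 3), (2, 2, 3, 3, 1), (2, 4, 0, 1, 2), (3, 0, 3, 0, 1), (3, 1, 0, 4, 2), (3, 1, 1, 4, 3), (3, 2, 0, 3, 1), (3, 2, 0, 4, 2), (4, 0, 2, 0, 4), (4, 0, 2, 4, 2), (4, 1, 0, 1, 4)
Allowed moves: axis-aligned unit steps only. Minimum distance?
4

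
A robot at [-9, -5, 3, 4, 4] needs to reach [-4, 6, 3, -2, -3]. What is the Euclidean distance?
15.1987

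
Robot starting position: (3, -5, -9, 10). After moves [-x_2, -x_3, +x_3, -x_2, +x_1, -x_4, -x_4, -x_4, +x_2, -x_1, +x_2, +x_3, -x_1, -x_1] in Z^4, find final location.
(1, -5, -8, 7)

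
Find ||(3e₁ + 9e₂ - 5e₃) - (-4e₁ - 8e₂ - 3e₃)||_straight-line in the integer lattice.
18.4932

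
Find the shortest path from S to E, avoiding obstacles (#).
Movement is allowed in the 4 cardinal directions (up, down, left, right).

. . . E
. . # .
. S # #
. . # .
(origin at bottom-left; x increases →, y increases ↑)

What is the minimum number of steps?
4
(one shortest path: (1, 1) → (1, 2) → (1, 3) → (2, 3) → (3, 3))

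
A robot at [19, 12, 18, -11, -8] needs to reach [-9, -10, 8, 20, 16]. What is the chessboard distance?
31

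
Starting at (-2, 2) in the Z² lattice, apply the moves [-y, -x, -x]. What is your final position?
(-4, 1)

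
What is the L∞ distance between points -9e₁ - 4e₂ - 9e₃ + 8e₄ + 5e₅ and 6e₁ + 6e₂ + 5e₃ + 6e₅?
15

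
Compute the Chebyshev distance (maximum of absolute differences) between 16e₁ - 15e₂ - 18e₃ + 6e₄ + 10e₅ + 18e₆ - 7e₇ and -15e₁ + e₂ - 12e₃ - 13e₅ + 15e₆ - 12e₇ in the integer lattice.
31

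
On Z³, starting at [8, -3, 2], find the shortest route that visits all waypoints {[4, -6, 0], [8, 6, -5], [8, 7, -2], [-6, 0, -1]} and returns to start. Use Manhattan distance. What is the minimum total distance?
68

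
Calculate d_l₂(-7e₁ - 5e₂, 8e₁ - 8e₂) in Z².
15.2971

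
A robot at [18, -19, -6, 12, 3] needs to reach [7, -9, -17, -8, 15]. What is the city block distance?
64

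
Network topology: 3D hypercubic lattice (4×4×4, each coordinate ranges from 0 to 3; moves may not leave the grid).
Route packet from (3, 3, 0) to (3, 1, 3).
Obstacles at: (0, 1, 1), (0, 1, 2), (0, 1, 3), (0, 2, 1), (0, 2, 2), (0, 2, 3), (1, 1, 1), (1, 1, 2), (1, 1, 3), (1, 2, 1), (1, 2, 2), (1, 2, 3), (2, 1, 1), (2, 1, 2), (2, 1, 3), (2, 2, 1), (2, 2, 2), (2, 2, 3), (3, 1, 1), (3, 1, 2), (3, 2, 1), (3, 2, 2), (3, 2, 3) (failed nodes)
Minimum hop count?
7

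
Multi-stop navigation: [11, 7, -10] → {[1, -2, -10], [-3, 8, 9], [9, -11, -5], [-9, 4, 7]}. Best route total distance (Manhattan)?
92
(one optimal route: (11, 7, -10) → (9, -11, -5) → (1, -2, -10) → (-3, 8, 9) → (-9, 4, 7))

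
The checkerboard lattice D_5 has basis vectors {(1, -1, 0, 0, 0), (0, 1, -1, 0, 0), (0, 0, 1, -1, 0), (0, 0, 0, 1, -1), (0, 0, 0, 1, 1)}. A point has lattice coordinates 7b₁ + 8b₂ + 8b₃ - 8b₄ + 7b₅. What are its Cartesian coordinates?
(7, 1, 0, -9, 15)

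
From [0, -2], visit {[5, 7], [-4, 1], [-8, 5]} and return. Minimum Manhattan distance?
44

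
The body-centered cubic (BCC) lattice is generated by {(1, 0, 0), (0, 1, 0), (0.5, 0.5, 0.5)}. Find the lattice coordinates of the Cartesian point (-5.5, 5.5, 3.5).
-9b₁ + 2b₂ + 7b₃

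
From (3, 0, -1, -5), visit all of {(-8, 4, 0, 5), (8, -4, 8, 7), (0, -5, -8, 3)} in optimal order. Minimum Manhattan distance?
82
(one optimal route: (3, 0, -1, -5) → (-8, 4, 0, 5) → (0, -5, -8, 3) → (8, -4, 8, 7))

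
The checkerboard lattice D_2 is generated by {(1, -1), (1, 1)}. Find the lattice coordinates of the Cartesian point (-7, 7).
-7b₁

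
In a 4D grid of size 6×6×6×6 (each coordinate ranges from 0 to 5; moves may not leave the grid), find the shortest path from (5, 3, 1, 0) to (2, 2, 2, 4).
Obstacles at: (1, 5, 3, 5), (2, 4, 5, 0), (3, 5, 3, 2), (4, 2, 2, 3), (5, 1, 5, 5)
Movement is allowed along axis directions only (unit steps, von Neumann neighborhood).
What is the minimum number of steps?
9
(one shortest path: (5, 3, 1, 0) → (4, 3, 1, 0) → (3, 3, 1, 0) → (2, 3, 1, 0) → (2, 2, 1, 0) → (2, 2, 2, 0) → (2, 2, 2, 1) → (2, 2, 2, 2) → (2, 2, 2, 3) → (2, 2, 2, 4))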